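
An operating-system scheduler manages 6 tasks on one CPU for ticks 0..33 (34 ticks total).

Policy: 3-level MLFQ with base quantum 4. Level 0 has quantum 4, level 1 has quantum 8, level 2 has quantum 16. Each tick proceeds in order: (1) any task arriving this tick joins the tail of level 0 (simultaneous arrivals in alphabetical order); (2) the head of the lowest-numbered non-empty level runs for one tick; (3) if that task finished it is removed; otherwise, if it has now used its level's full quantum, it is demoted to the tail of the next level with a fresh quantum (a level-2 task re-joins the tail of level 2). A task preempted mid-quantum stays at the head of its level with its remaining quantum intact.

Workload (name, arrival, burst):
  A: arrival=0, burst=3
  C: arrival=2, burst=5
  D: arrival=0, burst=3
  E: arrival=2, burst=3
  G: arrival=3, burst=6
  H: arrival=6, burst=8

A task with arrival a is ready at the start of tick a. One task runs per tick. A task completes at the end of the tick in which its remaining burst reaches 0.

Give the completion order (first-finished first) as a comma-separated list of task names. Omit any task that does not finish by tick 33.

completion order = A, D, E, C, G, H

t=0: L0/L1/L2 = AD/-/- → run A
t=1: L0/L1/L2 = AD/-/- → run A
t=2: L0/L1/L2 = ADCE/-/- → run A
t=3: L0/L1/L2 = DCEG/-/- → run D
t=4: L0/L1/L2 = DCEG/-/- → run D
t=5: L0/L1/L2 = DCEG/-/- → run D
t=6: L0/L1/L2 = CEGH/-/- → run C
t=7: L0/L1/L2 = CEGH/-/- → run C
t=8: L0/L1/L2 = CEGH/-/- → run C
t=9: L0/L1/L2 = CEGH/-/- → run C
t=10: L0/L1/L2 = EGH/C/- → run E
t=11: L0/L1/L2 = EGH/C/- → run E
t=12: L0/L1/L2 = EGH/C/- → run E
t=13: L0/L1/L2 = GH/C/- → run G
t=14: L0/L1/L2 = GH/C/- → run G
t=15: L0/L1/L2 = GH/C/- → run G
t=16: L0/L1/L2 = GH/C/- → run G
t=17: L0/L1/L2 = H/CG/- → run H
t=18: L0/L1/L2 = H/CG/- → run H
t=19: L0/L1/L2 = H/CG/- → run H
t=20: L0/L1/L2 = H/CG/- → run H
t=21: L0/L1/L2 = -/CGH/- → run C
t=22: L0/L1/L2 = -/GH/- → run G
t=23: L0/L1/L2 = -/GH/- → run G
t=24: L0/L1/L2 = -/H/- → run H
t=25: L0/L1/L2 = -/H/- → run H
t=26: L0/L1/L2 = -/H/- → run H
t=27: L0/L1/L2 = -/H/- → run H
t=28: (idle)
t=29: (idle)
t=30: (idle)
t=31: (idle)
t=32: (idle)
t=33: (idle)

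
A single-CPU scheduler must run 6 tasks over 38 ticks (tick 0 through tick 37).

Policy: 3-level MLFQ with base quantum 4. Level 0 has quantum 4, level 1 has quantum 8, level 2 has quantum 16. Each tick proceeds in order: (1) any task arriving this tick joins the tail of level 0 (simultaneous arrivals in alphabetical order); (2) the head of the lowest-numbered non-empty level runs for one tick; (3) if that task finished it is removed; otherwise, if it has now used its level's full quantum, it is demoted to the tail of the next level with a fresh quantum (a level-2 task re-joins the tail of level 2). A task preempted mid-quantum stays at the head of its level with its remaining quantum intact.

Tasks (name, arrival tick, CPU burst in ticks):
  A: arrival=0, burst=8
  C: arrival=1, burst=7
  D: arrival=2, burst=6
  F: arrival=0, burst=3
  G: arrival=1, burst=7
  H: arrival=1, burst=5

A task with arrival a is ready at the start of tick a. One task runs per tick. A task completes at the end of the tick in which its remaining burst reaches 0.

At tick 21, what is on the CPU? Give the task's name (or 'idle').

running at tick 21 = D

t=0: L0/L1/L2 = AF/-/- → run A
t=1: L0/L1/L2 = AFCGH/-/- → run A
t=2: L0/L1/L2 = AFCGHD/-/- → run A
t=3: L0/L1/L2 = AFCGHD/-/- → run A
t=4: L0/L1/L2 = FCGHD/A/- → run F
t=5: L0/L1/L2 = FCGHD/A/- → run F
t=6: L0/L1/L2 = FCGHD/A/- → run F
t=7: L0/L1/L2 = CGHD/A/- → run C
t=8: L0/L1/L2 = CGHD/A/- → run C
t=9: L0/L1/L2 = CGHD/A/- → run C
t=10: L0/L1/L2 = CGHD/A/- → run C
t=11: L0/L1/L2 = GHD/AC/- → run G
t=12: L0/L1/L2 = GHD/AC/- → run G
t=13: L0/L1/L2 = GHD/AC/- → run G
t=14: L0/L1/L2 = GHD/AC/- → run G
t=15: L0/L1/L2 = HD/ACG/- → run H
t=16: L0/L1/L2 = HD/ACG/- → run H
t=17: L0/L1/L2 = HD/ACG/- → run H
t=18: L0/L1/L2 = HD/ACG/- → run H
t=19: L0/L1/L2 = D/ACGH/- → run D
t=20: L0/L1/L2 = D/ACGH/- → run D
t=21: L0/L1/L2 = D/ACGH/- → run D
t=22: L0/L1/L2 = D/ACGH/- → run D
t=23: L0/L1/L2 = -/ACGHD/- → run A
t=24: L0/L1/L2 = -/ACGHD/- → run A
t=25: L0/L1/L2 = -/ACGHD/- → run A
t=26: L0/L1/L2 = -/ACGHD/- → run A
t=27: L0/L1/L2 = -/CGHD/- → run C
t=28: L0/L1/L2 = -/CGHD/- → run C
t=29: L0/L1/L2 = -/CGHD/- → run C
t=30: L0/L1/L2 = -/GHD/- → run G
t=31: L0/L1/L2 = -/GHD/- → run G
t=32: L0/L1/L2 = -/GHD/- → run G
t=33: L0/L1/L2 = -/HD/- → run H
t=34: L0/L1/L2 = -/D/- → run D
t=35: L0/L1/L2 = -/D/- → run D
t=36: (idle)
t=37: (idle)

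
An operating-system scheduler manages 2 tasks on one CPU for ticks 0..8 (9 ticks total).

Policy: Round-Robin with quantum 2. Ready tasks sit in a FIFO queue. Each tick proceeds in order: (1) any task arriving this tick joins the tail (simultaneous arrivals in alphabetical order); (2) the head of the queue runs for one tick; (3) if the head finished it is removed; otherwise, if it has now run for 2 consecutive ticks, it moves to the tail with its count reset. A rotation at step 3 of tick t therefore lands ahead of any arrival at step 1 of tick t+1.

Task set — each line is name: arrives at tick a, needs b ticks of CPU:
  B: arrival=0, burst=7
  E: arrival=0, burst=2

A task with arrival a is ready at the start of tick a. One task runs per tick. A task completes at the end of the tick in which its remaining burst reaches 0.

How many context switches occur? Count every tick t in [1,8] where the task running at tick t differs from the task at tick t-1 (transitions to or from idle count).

context switches = 2

t=0: queue=[B,E] q_used=0 → run B
t=1: queue=[B,E] q_used=1 → run B
t=2: queue=[E,B] q_used=0 → run E
t=3: queue=[E,B] q_used=1 → run E
t=4: queue=[B] q_used=0 → run B
t=5: queue=[B] q_used=1 → run B
t=6: queue=[B] q_used=0 → run B
t=7: queue=[B] q_used=1 → run B
t=8: queue=[B] q_used=0 → run B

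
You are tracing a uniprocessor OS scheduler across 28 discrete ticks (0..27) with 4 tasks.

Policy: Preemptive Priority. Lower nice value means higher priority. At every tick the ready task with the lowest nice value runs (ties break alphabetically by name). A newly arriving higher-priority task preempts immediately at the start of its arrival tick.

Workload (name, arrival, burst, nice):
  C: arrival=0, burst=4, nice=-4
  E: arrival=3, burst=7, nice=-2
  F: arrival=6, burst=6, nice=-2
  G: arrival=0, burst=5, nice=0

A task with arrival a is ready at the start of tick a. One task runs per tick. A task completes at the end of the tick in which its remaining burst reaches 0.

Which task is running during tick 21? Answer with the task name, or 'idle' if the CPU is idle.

t=0: ready={C,G} → run C
t=1: ready={C,G} → run C
t=2: ready={C,G} → run C
t=3: ready={C,E,G} → run C
t=4: ready={E,G} → run E
t=5: ready={E,G} → run E
t=6: ready={E,F,G} → run E
t=7: ready={E,F,G} → run E
t=8: ready={E,F,G} → run E
t=9: ready={E,F,G} → run E
t=10: ready={E,F,G} → run E
t=11: ready={F,G} → run F
t=12: ready={F,G} → run F
t=13: ready={F,G} → run F
t=14: ready={F,G} → run F
t=15: ready={F,G} → run F
t=16: ready={F,G} → run F
t=17: ready={G} → run G
t=18: ready={G} → run G
t=19: ready={G} → run G
t=20: ready={G} → run G
t=21: ready={G} → run G
t=22: (idle)
t=23: (idle)
t=24: (idle)
t=25: (idle)
t=26: (idle)
t=27: (idle)

running at tick 21 = G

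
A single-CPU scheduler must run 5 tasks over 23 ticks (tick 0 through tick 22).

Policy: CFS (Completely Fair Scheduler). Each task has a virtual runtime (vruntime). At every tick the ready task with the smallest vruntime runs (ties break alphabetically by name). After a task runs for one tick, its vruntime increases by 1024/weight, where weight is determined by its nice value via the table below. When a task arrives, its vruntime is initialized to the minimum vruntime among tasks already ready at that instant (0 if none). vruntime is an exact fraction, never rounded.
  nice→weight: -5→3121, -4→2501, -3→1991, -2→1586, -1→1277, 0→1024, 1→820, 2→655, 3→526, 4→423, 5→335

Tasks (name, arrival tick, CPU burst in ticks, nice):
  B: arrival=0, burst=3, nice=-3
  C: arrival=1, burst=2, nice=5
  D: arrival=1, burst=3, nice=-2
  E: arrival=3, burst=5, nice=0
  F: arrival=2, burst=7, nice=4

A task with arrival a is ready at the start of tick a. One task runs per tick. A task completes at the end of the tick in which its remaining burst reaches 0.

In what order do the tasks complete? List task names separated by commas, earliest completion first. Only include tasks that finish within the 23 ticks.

t=0: vr[B=0] → run B
t=1: vr[B=1024/1991 C=1024/1991 D=1024/1991] → run B
t=2: vr[B=2048/1991 C=1024/1991 D=1024/1991 F=1024/1991] → run C
t=3: vr[B=2048/1991 C=2381824/666985 D=1024/1991 E=1024/1991 F=1024/1991] → run D
t=4: vr[B=2048/1991 C=2381824/666985 D=1831424/1578863 E=1024/1991 F=1024/1991] → run E
t=5: vr[B=2048/1991 C=2381824/666985 D=1831424/1578863 E=3015/1991 F=1024/1991] → run F
t=6: vr[B=2048/1991 C=2381824/666985 D=1831424/1578863 E=3015/1991 F=2471936/842193] → run B
t=7: vr[C=2381824/666985 D=1831424/1578863 E=3015/1991 F=2471936/842193] → run D
t=8: vr[C=2381824/666985 D=2850816/1578863 E=3015/1991 F=2471936/842193] → run E
t=9: vr[C=2381824/666985 D=2850816/1578863 E=5006/1991 F=2471936/842193] → run D
t=10: vr[C=2381824/666985 E=5006/1991 F=2471936/842193] → run E
t=11: vr[C=2381824/666985 E=6997/1991 F=2471936/842193] → run F
t=12: vr[C=2381824/666985 E=6997/1991 F=4510720/842193] → run E
t=13: vr[C=2381824/666985 E=8988/1991 F=4510720/842193] → run C
t=14: vr[E=8988/1991 F=4510720/842193] → run E
t=15: vr[F=4510720/842193] → run F
t=16: vr[F=2183168/280731] → run F
t=17: vr[F=8588288/842193] → run F
t=18: vr[F=10627072/842193] → run F
t=19: vr[F=4221952/280731] → run F
t=20: (idle)
t=21: (idle)
t=22: (idle)

completion order = B, D, C, E, F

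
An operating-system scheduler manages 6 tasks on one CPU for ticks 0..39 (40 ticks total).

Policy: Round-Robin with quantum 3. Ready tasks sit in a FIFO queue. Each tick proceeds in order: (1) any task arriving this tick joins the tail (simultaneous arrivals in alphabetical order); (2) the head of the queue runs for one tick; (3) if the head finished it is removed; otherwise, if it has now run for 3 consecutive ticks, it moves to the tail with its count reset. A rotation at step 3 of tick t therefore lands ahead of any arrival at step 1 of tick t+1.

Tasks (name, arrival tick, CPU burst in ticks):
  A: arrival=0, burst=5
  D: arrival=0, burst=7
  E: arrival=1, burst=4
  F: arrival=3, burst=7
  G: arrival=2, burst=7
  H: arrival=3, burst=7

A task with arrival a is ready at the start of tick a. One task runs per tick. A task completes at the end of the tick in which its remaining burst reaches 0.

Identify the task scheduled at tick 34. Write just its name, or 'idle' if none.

t=0: queue=[A,D] q_used=0 → run A
t=1: queue=[A,D,E] q_used=1 → run A
t=2: queue=[A,D,E,G] q_used=2 → run A
t=3: queue=[D,E,G,A,F,H] q_used=0 → run D
t=4: queue=[D,E,G,A,F,H] q_used=1 → run D
t=5: queue=[D,E,G,A,F,H] q_used=2 → run D
t=6: queue=[E,G,A,F,H,D] q_used=0 → run E
t=7: queue=[E,G,A,F,H,D] q_used=1 → run E
t=8: queue=[E,G,A,F,H,D] q_used=2 → run E
t=9: queue=[G,A,F,H,D,E] q_used=0 → run G
t=10: queue=[G,A,F,H,D,E] q_used=1 → run G
t=11: queue=[G,A,F,H,D,E] q_used=2 → run G
t=12: queue=[A,F,H,D,E,G] q_used=0 → run A
t=13: queue=[A,F,H,D,E,G] q_used=1 → run A
t=14: queue=[F,H,D,E,G] q_used=0 → run F
t=15: queue=[F,H,D,E,G] q_used=1 → run F
t=16: queue=[F,H,D,E,G] q_used=2 → run F
t=17: queue=[H,D,E,G,F] q_used=0 → run H
t=18: queue=[H,D,E,G,F] q_used=1 → run H
t=19: queue=[H,D,E,G,F] q_used=2 → run H
t=20: queue=[D,E,G,F,H] q_used=0 → run D
t=21: queue=[D,E,G,F,H] q_used=1 → run D
t=22: queue=[D,E,G,F,H] q_used=2 → run D
t=23: queue=[E,G,F,H,D] q_used=0 → run E
t=24: queue=[G,F,H,D] q_used=0 → run G
t=25: queue=[G,F,H,D] q_used=1 → run G
t=26: queue=[G,F,H,D] q_used=2 → run G
t=27: queue=[F,H,D,G] q_used=0 → run F
t=28: queue=[F,H,D,G] q_used=1 → run F
t=29: queue=[F,H,D,G] q_used=2 → run F
t=30: queue=[H,D,G,F] q_used=0 → run H
t=31: queue=[H,D,G,F] q_used=1 → run H
t=32: queue=[H,D,G,F] q_used=2 → run H
t=33: queue=[D,G,F,H] q_used=0 → run D
t=34: queue=[G,F,H] q_used=0 → run G
t=35: queue=[F,H] q_used=0 → run F
t=36: queue=[H] q_used=0 → run H
t=37: (idle)
t=38: (idle)
t=39: (idle)

running at tick 34 = G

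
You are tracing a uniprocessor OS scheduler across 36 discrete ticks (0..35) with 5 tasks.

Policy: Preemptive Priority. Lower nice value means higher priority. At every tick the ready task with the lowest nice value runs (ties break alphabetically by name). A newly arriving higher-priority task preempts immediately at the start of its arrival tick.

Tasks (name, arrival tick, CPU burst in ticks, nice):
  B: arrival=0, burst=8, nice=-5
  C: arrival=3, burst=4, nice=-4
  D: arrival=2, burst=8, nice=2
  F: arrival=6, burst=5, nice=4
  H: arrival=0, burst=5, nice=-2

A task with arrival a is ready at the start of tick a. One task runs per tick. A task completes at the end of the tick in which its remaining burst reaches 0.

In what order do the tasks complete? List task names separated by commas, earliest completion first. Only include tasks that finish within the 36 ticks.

t=0: ready={B,H} → run B
t=1: ready={B,H} → run B
t=2: ready={B,D,H} → run B
t=3: ready={B,C,D,H} → run B
t=4: ready={B,C,D,H} → run B
t=5: ready={B,C,D,H} → run B
t=6: ready={B,C,D,F,H} → run B
t=7: ready={B,C,D,F,H} → run B
t=8: ready={C,D,F,H} → run C
t=9: ready={C,D,F,H} → run C
t=10: ready={C,D,F,H} → run C
t=11: ready={C,D,F,H} → run C
t=12: ready={D,F,H} → run H
t=13: ready={D,F,H} → run H
t=14: ready={D,F,H} → run H
t=15: ready={D,F,H} → run H
t=16: ready={D,F,H} → run H
t=17: ready={D,F} → run D
t=18: ready={D,F} → run D
t=19: ready={D,F} → run D
t=20: ready={D,F} → run D
t=21: ready={D,F} → run D
t=22: ready={D,F} → run D
t=23: ready={D,F} → run D
t=24: ready={D,F} → run D
t=25: ready={F} → run F
t=26: ready={F} → run F
t=27: ready={F} → run F
t=28: ready={F} → run F
t=29: ready={F} → run F
t=30: (idle)
t=31: (idle)
t=32: (idle)
t=33: (idle)
t=34: (idle)
t=35: (idle)

completion order = B, C, H, D, F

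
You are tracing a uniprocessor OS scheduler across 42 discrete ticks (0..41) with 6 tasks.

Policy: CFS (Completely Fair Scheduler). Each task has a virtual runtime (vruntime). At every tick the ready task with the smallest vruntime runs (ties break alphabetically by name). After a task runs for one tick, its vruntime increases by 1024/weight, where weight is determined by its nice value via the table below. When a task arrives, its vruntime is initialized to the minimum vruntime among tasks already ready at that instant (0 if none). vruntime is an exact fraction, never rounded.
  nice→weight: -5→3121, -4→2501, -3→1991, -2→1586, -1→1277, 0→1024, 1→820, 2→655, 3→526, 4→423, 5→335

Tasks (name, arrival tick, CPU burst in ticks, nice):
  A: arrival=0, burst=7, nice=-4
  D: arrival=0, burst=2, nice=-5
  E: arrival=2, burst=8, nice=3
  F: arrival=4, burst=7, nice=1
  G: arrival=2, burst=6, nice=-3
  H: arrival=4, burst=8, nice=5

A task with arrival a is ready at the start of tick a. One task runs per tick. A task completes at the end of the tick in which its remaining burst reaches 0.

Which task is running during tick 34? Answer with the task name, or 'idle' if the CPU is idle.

running at tick 34 = E

t=0: vr[A=0 D=0] → run A
t=1: vr[A=1024/2501 D=0] → run D
t=2: vr[A=1024/2501 D=1024/3121 E=1024/3121 G=1024/3121] → run D
t=3: vr[A=1024/2501 E=1024/3121 G=1024/3121] → run E
t=4: vr[A=1024/2501 E=1867264/820823 F=1024/3121 G=1024/3121 H=1024/3121] → run F
t=5: vr[A=1024/2501 E=1867264/820823 F=1008896/639805 G=1024/3121 H=1024/3121] → run G
t=6: vr[A=1024/2501 E=1867264/820823 F=1008896/639805 G=5234688/6213911 H=1024/3121] → run H
t=7: vr[A=1024/2501 E=1867264/820823 F=1008896/639805 G=5234688/6213911 H=3538944/1045535] → run A
t=8: vr[A=2048/2501 E=1867264/820823 F=1008896/639805 G=5234688/6213911 H=3538944/1045535] → run A
t=9: vr[A=3072/2501 E=1867264/820823 F=1008896/639805 G=5234688/6213911 H=3538944/1045535] → run G
t=10: vr[A=3072/2501 E=1867264/820823 F=1008896/639805 G=8430592/6213911 H=3538944/1045535] → run A
t=11: vr[A=4096/2501 E=1867264/820823 F=1008896/639805 G=8430592/6213911 H=3538944/1045535] → run G
t=12: vr[A=4096/2501 E=1867264/820823 F=1008896/639805 G=11626496/6213911 H=3538944/1045535] → run F
t=13: vr[A=4096/2501 E=1867264/820823 F=1807872/639805 G=11626496/6213911 H=3538944/1045535] → run A
t=14: vr[A=5120/2501 E=1867264/820823 F=1807872/639805 G=11626496/6213911 H=3538944/1045535] → run G
t=15: vr[A=5120/2501 E=1867264/820823 F=1807872/639805 G=14822400/6213911 H=3538944/1045535] → run A
t=16: vr[A=6144/2501 E=1867264/820823 F=1807872/639805 G=14822400/6213911 H=3538944/1045535] → run E
t=17: vr[A=6144/2501 E=3465216/820823 F=1807872/639805 G=14822400/6213911 H=3538944/1045535] → run G
t=18: vr[A=6144/2501 E=3465216/820823 F=1807872/639805 G=18018304/6213911 H=3538944/1045535] → run A
t=19: vr[E=3465216/820823 F=1807872/639805 G=18018304/6213911 H=3538944/1045535] → run F
t=20: vr[E=3465216/820823 F=2606848/639805 G=18018304/6213911 H=3538944/1045535] → run G
t=21: vr[E=3465216/820823 F=2606848/639805 H=3538944/1045535] → run H
t=22: vr[E=3465216/820823 F=2606848/639805 H=6734848/1045535] → run F
t=23: vr[E=3465216/820823 F=3405824/639805 H=6734848/1045535] → run E
t=24: vr[E=5063168/820823 F=3405824/639805 H=6734848/1045535] → run F
t=25: vr[E=5063168/820823 F=840960/127961 H=6734848/1045535] → run E
t=26: vr[E=6661120/820823 F=840960/127961 H=6734848/1045535] → run H
t=27: vr[E=6661120/820823 F=840960/127961 H=9930752/1045535] → run F
t=28: vr[E=6661120/820823 F=5003776/639805 H=9930752/1045535] → run F
t=29: vr[E=6661120/820823 H=9930752/1045535] → run E
t=30: vr[E=8259072/820823 H=9930752/1045535] → run H
t=31: vr[E=8259072/820823 H=13126656/1045535] → run E
t=32: vr[E=9857024/820823 H=13126656/1045535] → run E
t=33: vr[E=11454976/820823 H=13126656/1045535] → run H
t=34: vr[E=11454976/820823 H=3264512/209107] → run E
t=35: vr[H=3264512/209107] → run H
t=36: vr[H=19518464/1045535] → run H
t=37: vr[H=22714368/1045535] → run H
t=38: (idle)
t=39: (idle)
t=40: (idle)
t=41: (idle)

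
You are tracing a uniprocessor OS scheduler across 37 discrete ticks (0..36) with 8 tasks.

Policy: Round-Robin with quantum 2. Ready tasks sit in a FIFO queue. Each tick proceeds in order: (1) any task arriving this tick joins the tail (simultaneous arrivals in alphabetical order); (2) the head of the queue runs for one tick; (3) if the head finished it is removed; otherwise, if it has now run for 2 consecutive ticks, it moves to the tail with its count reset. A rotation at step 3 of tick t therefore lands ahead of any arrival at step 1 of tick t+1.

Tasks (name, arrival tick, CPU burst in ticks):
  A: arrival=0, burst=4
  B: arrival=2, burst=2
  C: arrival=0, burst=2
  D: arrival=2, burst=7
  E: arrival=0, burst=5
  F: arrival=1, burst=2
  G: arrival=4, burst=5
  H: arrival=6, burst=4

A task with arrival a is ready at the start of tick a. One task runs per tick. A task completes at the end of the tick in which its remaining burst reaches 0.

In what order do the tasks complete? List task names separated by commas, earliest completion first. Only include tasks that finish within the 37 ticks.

t=0: queue=[A,C,E] q_used=0 → run A
t=1: queue=[A,C,E,F] q_used=1 → run A
t=2: queue=[C,E,F,A,B,D] q_used=0 → run C
t=3: queue=[C,E,F,A,B,D] q_used=1 → run C
t=4: queue=[E,F,A,B,D,G] q_used=0 → run E
t=5: queue=[E,F,A,B,D,G] q_used=1 → run E
t=6: queue=[F,A,B,D,G,E,H] q_used=0 → run F
t=7: queue=[F,A,B,D,G,E,H] q_used=1 → run F
t=8: queue=[A,B,D,G,E,H] q_used=0 → run A
t=9: queue=[A,B,D,G,E,H] q_used=1 → run A
t=10: queue=[B,D,G,E,H] q_used=0 → run B
t=11: queue=[B,D,G,E,H] q_used=1 → run B
t=12: queue=[D,G,E,H] q_used=0 → run D
t=13: queue=[D,G,E,H] q_used=1 → run D
t=14: queue=[G,E,H,D] q_used=0 → run G
t=15: queue=[G,E,H,D] q_used=1 → run G
t=16: queue=[E,H,D,G] q_used=0 → run E
t=17: queue=[E,H,D,G] q_used=1 → run E
t=18: queue=[H,D,G,E] q_used=0 → run H
t=19: queue=[H,D,G,E] q_used=1 → run H
t=20: queue=[D,G,E,H] q_used=0 → run D
t=21: queue=[D,G,E,H] q_used=1 → run D
t=22: queue=[G,E,H,D] q_used=0 → run G
t=23: queue=[G,E,H,D] q_used=1 → run G
t=24: queue=[E,H,D,G] q_used=0 → run E
t=25: queue=[H,D,G] q_used=0 → run H
t=26: queue=[H,D,G] q_used=1 → run H
t=27: queue=[D,G] q_used=0 → run D
t=28: queue=[D,G] q_used=1 → run D
t=29: queue=[G,D] q_used=0 → run G
t=30: queue=[D] q_used=0 → run D
t=31: (idle)
t=32: (idle)
t=33: (idle)
t=34: (idle)
t=35: (idle)
t=36: (idle)

completion order = C, F, A, B, E, H, G, D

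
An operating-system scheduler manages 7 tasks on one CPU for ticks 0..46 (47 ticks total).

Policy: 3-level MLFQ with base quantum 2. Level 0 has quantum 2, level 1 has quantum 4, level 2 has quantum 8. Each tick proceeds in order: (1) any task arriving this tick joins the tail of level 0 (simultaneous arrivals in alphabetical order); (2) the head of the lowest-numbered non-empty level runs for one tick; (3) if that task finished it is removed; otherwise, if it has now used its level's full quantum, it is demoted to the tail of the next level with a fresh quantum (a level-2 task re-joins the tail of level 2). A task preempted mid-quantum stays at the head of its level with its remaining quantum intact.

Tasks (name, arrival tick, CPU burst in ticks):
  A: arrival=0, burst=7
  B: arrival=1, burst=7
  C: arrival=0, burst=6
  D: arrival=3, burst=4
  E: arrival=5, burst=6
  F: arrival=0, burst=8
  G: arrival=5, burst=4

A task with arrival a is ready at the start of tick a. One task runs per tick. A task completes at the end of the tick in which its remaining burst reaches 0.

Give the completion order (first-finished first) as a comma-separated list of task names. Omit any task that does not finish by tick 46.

t=0: L0/L1/L2 = ACF/-/- → run A
t=1: L0/L1/L2 = ACFB/-/- → run A
t=2: L0/L1/L2 = CFB/A/- → run C
t=3: L0/L1/L2 = CFBD/A/- → run C
t=4: L0/L1/L2 = FBD/AC/- → run F
t=5: L0/L1/L2 = FBDEG/AC/- → run F
t=6: L0/L1/L2 = BDEG/ACF/- → run B
t=7: L0/L1/L2 = BDEG/ACF/- → run B
t=8: L0/L1/L2 = DEG/ACFB/- → run D
t=9: L0/L1/L2 = DEG/ACFB/- → run D
t=10: L0/L1/L2 = EG/ACFBD/- → run E
t=11: L0/L1/L2 = EG/ACFBD/- → run E
t=12: L0/L1/L2 = G/ACFBDE/- → run G
t=13: L0/L1/L2 = G/ACFBDE/- → run G
t=14: L0/L1/L2 = -/ACFBDEG/- → run A
t=15: L0/L1/L2 = -/ACFBDEG/- → run A
t=16: L0/L1/L2 = -/ACFBDEG/- → run A
t=17: L0/L1/L2 = -/ACFBDEG/- → run A
t=18: L0/L1/L2 = -/CFBDEG/A → run C
t=19: L0/L1/L2 = -/CFBDEG/A → run C
t=20: L0/L1/L2 = -/CFBDEG/A → run C
t=21: L0/L1/L2 = -/CFBDEG/A → run C
t=22: L0/L1/L2 = -/FBDEG/A → run F
t=23: L0/L1/L2 = -/FBDEG/A → run F
t=24: L0/L1/L2 = -/FBDEG/A → run F
t=25: L0/L1/L2 = -/FBDEG/A → run F
t=26: L0/L1/L2 = -/BDEG/AF → run B
t=27: L0/L1/L2 = -/BDEG/AF → run B
t=28: L0/L1/L2 = -/BDEG/AF → run B
t=29: L0/L1/L2 = -/BDEG/AF → run B
t=30: L0/L1/L2 = -/DEG/AFB → run D
t=31: L0/L1/L2 = -/DEG/AFB → run D
t=32: L0/L1/L2 = -/EG/AFB → run E
t=33: L0/L1/L2 = -/EG/AFB → run E
t=34: L0/L1/L2 = -/EG/AFB → run E
t=35: L0/L1/L2 = -/EG/AFB → run E
t=36: L0/L1/L2 = -/G/AFB → run G
t=37: L0/L1/L2 = -/G/AFB → run G
t=38: L0/L1/L2 = -/-/AFB → run A
t=39: L0/L1/L2 = -/-/FB → run F
t=40: L0/L1/L2 = -/-/FB → run F
t=41: L0/L1/L2 = -/-/B → run B
t=42: (idle)
t=43: (idle)
t=44: (idle)
t=45: (idle)
t=46: (idle)

completion order = C, D, E, G, A, F, B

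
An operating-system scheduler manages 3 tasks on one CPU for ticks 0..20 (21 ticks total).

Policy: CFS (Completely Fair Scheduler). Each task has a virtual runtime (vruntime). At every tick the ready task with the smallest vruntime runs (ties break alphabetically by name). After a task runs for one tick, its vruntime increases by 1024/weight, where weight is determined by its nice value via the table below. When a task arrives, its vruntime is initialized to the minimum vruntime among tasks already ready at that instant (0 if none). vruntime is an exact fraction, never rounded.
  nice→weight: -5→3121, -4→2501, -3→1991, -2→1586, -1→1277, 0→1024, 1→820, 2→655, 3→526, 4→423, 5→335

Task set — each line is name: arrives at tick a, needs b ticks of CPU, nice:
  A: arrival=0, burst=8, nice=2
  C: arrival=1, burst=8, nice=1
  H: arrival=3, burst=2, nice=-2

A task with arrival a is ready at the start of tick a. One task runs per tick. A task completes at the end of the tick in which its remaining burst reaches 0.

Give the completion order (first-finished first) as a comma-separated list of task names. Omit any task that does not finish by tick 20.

completion order = H, C, A

t=0: vr[A=0] → run A
t=1: vr[A=1024/655 C=1024/655] → run A
t=2: vr[A=2048/655 C=1024/655] → run C
t=3: vr[A=2048/655 C=15104/5371 H=15104/5371] → run C
t=4: vr[A=2048/655 C=109056/26855 H=15104/5371] → run H
t=5: vr[A=2048/655 C=109056/26855 H=14727424/4259203] → run A
t=6: vr[A=3072/655 C=109056/26855 H=14727424/4259203] → run H
t=7: vr[A=3072/655 C=109056/26855] → run C
t=8: vr[A=3072/655 C=142592/26855] → run A
t=9: vr[A=4096/655 C=142592/26855] → run C
t=10: vr[A=4096/655 C=176128/26855] → run A
t=11: vr[A=1024/131 C=176128/26855] → run C
t=12: vr[A=1024/131 C=209664/26855] → run C
t=13: vr[A=1024/131 C=48640/5371] → run A
t=14: vr[A=6144/655 C=48640/5371] → run C
t=15: vr[A=6144/655 C=276736/26855] → run A
t=16: vr[A=7168/655 C=276736/26855] → run C
t=17: vr[A=7168/655] → run A
t=18: (idle)
t=19: (idle)
t=20: (idle)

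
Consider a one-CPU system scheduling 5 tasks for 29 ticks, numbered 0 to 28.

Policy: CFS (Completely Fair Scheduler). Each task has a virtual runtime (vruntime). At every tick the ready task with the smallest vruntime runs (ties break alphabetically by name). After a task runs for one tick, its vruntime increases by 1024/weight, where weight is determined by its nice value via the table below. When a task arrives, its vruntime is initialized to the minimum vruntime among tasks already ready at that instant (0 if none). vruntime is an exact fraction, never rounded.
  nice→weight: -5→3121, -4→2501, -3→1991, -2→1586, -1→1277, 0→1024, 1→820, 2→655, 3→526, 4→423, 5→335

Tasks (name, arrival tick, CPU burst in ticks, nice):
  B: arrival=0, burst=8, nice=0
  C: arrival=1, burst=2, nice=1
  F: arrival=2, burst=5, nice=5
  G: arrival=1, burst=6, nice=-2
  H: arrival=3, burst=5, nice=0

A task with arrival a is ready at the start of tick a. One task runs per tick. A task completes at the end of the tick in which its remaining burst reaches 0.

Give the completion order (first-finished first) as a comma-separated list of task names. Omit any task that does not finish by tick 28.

t=0: vr[B=0] → run B
t=1: vr[B=1 C=1 G=1] → run B
t=2: vr[B=2 C=1 F=1 G=1] → run C
t=3: vr[B=2 C=461/205 F=1 G=1 H=1] → run F
t=4: vr[B=2 C=461/205 F=1359/335 G=1 H=1] → run G
t=5: vr[B=2 C=461/205 F=1359/335 G=1305/793 H=1] → run H
t=6: vr[B=2 C=461/205 F=1359/335 G=1305/793 H=2] → run G
t=7: vr[B=2 C=461/205 F=1359/335 G=1817/793 H=2] → run B
t=8: vr[B=3 C=461/205 F=1359/335 G=1817/793 H=2] → run H
t=9: vr[B=3 C=461/205 F=1359/335 G=1817/793 H=3] → run C
t=10: vr[B=3 F=1359/335 G=1817/793 H=3] → run G
t=11: vr[B=3 F=1359/335 G=2329/793 H=3] → run G
t=12: vr[B=3 F=1359/335 G=2841/793 H=3] → run B
t=13: vr[B=4 F=1359/335 G=2841/793 H=3] → run H
t=14: vr[B=4 F=1359/335 G=2841/793 H=4] → run G
t=15: vr[B=4 F=1359/335 G=3353/793 H=4] → run B
t=16: vr[B=5 F=1359/335 G=3353/793 H=4] → run H
t=17: vr[B=5 F=1359/335 G=3353/793 H=5] → run F
t=18: vr[B=5 F=2383/335 G=3353/793 H=5] → run G
t=19: vr[B=5 F=2383/335 H=5] → run B
t=20: vr[B=6 F=2383/335 H=5] → run H
t=21: vr[B=6 F=2383/335] → run B
t=22: vr[B=7 F=2383/335] → run B
t=23: vr[F=2383/335] → run F
t=24: vr[F=3407/335] → run F
t=25: vr[F=4431/335] → run F
t=26: (idle)
t=27: (idle)
t=28: (idle)

completion order = C, G, H, B, F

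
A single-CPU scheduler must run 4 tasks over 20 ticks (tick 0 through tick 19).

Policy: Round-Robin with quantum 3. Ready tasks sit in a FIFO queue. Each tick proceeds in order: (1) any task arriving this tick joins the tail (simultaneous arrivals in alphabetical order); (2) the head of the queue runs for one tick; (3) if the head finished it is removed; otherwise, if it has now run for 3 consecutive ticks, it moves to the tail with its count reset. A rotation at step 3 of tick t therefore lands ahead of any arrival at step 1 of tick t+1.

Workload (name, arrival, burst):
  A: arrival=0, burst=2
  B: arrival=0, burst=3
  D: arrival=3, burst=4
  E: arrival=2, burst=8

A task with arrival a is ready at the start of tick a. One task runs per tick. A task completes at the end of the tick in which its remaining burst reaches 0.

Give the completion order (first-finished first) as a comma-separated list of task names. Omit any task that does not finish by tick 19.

t=0: queue=[A,B] q_used=0 → run A
t=1: queue=[A,B] q_used=1 → run A
t=2: queue=[B,E] q_used=0 → run B
t=3: queue=[B,E,D] q_used=1 → run B
t=4: queue=[B,E,D] q_used=2 → run B
t=5: queue=[E,D] q_used=0 → run E
t=6: queue=[E,D] q_used=1 → run E
t=7: queue=[E,D] q_used=2 → run E
t=8: queue=[D,E] q_used=0 → run D
t=9: queue=[D,E] q_used=1 → run D
t=10: queue=[D,E] q_used=2 → run D
t=11: queue=[E,D] q_used=0 → run E
t=12: queue=[E,D] q_used=1 → run E
t=13: queue=[E,D] q_used=2 → run E
t=14: queue=[D,E] q_used=0 → run D
t=15: queue=[E] q_used=0 → run E
t=16: queue=[E] q_used=1 → run E
t=17: (idle)
t=18: (idle)
t=19: (idle)

completion order = A, B, D, E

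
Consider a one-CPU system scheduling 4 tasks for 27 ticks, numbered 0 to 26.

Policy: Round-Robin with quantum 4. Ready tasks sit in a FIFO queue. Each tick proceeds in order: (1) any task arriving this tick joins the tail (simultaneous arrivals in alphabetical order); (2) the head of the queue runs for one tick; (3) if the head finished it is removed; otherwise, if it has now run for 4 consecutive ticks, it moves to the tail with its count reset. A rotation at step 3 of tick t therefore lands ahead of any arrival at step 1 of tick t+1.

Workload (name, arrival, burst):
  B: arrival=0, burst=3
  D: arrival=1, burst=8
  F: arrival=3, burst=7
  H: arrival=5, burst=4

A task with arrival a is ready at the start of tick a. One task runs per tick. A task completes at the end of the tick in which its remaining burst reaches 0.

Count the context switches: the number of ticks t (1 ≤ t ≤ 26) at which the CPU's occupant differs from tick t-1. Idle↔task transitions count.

context switches = 6

t=0: queue=[B] q_used=0 → run B
t=1: queue=[B,D] q_used=1 → run B
t=2: queue=[B,D] q_used=2 → run B
t=3: queue=[D,F] q_used=0 → run D
t=4: queue=[D,F] q_used=1 → run D
t=5: queue=[D,F,H] q_used=2 → run D
t=6: queue=[D,F,H] q_used=3 → run D
t=7: queue=[F,H,D] q_used=0 → run F
t=8: queue=[F,H,D] q_used=1 → run F
t=9: queue=[F,H,D] q_used=2 → run F
t=10: queue=[F,H,D] q_used=3 → run F
t=11: queue=[H,D,F] q_used=0 → run H
t=12: queue=[H,D,F] q_used=1 → run H
t=13: queue=[H,D,F] q_used=2 → run H
t=14: queue=[H,D,F] q_used=3 → run H
t=15: queue=[D,F] q_used=0 → run D
t=16: queue=[D,F] q_used=1 → run D
t=17: queue=[D,F] q_used=2 → run D
t=18: queue=[D,F] q_used=3 → run D
t=19: queue=[F] q_used=0 → run F
t=20: queue=[F] q_used=1 → run F
t=21: queue=[F] q_used=2 → run F
t=22: (idle)
t=23: (idle)
t=24: (idle)
t=25: (idle)
t=26: (idle)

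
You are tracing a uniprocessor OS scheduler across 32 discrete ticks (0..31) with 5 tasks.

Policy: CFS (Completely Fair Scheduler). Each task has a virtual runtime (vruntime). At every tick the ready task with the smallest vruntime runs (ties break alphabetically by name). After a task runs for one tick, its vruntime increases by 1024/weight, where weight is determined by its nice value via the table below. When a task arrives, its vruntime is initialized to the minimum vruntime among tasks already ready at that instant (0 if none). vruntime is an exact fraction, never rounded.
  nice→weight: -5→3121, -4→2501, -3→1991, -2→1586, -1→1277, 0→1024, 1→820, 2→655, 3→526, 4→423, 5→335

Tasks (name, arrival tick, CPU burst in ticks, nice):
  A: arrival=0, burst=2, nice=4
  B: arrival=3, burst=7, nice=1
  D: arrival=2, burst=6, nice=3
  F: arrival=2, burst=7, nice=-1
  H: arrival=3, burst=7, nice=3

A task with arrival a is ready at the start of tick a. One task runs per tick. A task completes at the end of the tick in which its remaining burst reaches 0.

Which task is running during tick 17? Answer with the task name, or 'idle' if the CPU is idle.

t=0: vr[A=0] → run A
t=1: vr[A=1024/423] → run A
t=2: vr[D=0 F=0] → run D
t=3: vr[B=0 D=512/263 F=0 H=0] → run B
t=4: vr[B=256/205 D=512/263 F=0 H=0] → run F
t=5: vr[B=256/205 D=512/263 F=1024/1277 H=0] → run H
t=6: vr[B=256/205 D=512/263 F=1024/1277 H=512/263] → run F
t=7: vr[B=256/205 D=512/263 F=2048/1277 H=512/263] → run B
t=8: vr[B=512/205 D=512/263 F=2048/1277 H=512/263] → run F
t=9: vr[B=512/205 D=512/263 F=3072/1277 H=512/263] → run D
t=10: vr[B=512/205 D=1024/263 F=3072/1277 H=512/263] → run H
t=11: vr[B=512/205 D=1024/263 F=3072/1277 H=1024/263] → run F
t=12: vr[B=512/205 D=1024/263 F=4096/1277 H=1024/263] → run B
t=13: vr[B=768/205 D=1024/263 F=4096/1277 H=1024/263] → run F
t=14: vr[B=768/205 D=1024/263 F=5120/1277 H=1024/263] → run B
t=15: vr[B=1024/205 D=1024/263 F=5120/1277 H=1024/263] → run D
t=16: vr[B=1024/205 D=1536/263 F=5120/1277 H=1024/263] → run H
t=17: vr[B=1024/205 D=1536/263 F=5120/1277 H=1536/263] → run F
t=18: vr[B=1024/205 D=1536/263 F=6144/1277 H=1536/263] → run F
t=19: vr[B=1024/205 D=1536/263 H=1536/263] → run B
t=20: vr[B=256/41 D=1536/263 H=1536/263] → run D
t=21: vr[B=256/41 D=2048/263 H=1536/263] → run H
t=22: vr[B=256/41 D=2048/263 H=2048/263] → run B
t=23: vr[B=1536/205 D=2048/263 H=2048/263] → run B
t=24: vr[D=2048/263 H=2048/263] → run D
t=25: vr[D=2560/263 H=2048/263] → run H
t=26: vr[D=2560/263 H=2560/263] → run D
t=27: vr[H=2560/263] → run H
t=28: vr[H=3072/263] → run H
t=29: (idle)
t=30: (idle)
t=31: (idle)

running at tick 17 = F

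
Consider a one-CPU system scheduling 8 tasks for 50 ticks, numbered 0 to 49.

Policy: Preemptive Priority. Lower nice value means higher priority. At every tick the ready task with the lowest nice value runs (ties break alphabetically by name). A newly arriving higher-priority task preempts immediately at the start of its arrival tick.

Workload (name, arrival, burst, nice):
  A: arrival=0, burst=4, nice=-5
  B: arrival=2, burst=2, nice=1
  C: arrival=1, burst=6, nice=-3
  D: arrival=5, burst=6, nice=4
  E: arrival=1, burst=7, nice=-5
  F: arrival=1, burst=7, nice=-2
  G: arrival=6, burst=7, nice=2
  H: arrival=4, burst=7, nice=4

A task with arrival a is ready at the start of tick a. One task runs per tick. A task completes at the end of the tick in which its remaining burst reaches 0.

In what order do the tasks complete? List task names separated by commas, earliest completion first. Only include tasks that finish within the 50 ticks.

t=0: ready={A} → run A
t=1: ready={A,C,E,F} → run A
t=2: ready={A,B,C,E,F} → run A
t=3: ready={A,B,C,E,F} → run A
t=4: ready={B,C,E,F,H} → run E
t=5: ready={B,C,D,E,F,H} → run E
t=6: ready={B,C,D,E,F,G,H} → run E
t=7: ready={B,C,D,E,F,G,H} → run E
t=8: ready={B,C,D,E,F,G,H} → run E
t=9: ready={B,C,D,E,F,G,H} → run E
t=10: ready={B,C,D,E,F,G,H} → run E
t=11: ready={B,C,D,F,G,H} → run C
t=12: ready={B,C,D,F,G,H} → run C
t=13: ready={B,C,D,F,G,H} → run C
t=14: ready={B,C,D,F,G,H} → run C
t=15: ready={B,C,D,F,G,H} → run C
t=16: ready={B,C,D,F,G,H} → run C
t=17: ready={B,D,F,G,H} → run F
t=18: ready={B,D,F,G,H} → run F
t=19: ready={B,D,F,G,H} → run F
t=20: ready={B,D,F,G,H} → run F
t=21: ready={B,D,F,G,H} → run F
t=22: ready={B,D,F,G,H} → run F
t=23: ready={B,D,F,G,H} → run F
t=24: ready={B,D,G,H} → run B
t=25: ready={B,D,G,H} → run B
t=26: ready={D,G,H} → run G
t=27: ready={D,G,H} → run G
t=28: ready={D,G,H} → run G
t=29: ready={D,G,H} → run G
t=30: ready={D,G,H} → run G
t=31: ready={D,G,H} → run G
t=32: ready={D,G,H} → run G
t=33: ready={D,H} → run D
t=34: ready={D,H} → run D
t=35: ready={D,H} → run D
t=36: ready={D,H} → run D
t=37: ready={D,H} → run D
t=38: ready={D,H} → run D
t=39: ready={H} → run H
t=40: ready={H} → run H
t=41: ready={H} → run H
t=42: ready={H} → run H
t=43: ready={H} → run H
t=44: ready={H} → run H
t=45: ready={H} → run H
t=46: (idle)
t=47: (idle)
t=48: (idle)
t=49: (idle)

completion order = A, E, C, F, B, G, D, H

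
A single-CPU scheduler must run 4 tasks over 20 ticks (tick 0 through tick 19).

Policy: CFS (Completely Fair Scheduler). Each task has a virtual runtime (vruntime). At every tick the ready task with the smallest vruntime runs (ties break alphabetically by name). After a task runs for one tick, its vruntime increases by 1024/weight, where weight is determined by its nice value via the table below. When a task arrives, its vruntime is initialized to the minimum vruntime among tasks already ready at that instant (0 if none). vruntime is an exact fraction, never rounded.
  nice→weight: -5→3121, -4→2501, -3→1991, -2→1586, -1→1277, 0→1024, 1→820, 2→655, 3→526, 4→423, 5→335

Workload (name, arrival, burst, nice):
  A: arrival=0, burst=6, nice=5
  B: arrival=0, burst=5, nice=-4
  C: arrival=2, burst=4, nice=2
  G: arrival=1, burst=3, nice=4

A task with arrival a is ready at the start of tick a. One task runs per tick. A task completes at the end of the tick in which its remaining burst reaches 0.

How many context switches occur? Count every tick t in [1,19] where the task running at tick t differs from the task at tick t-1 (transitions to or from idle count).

t=0: vr[A=0 B=0] → run A
t=1: vr[A=1024/335 B=0 G=0] → run B
t=2: vr[A=1024/335 B=1024/2501 C=0 G=0] → run C
t=3: vr[A=1024/335 B=1024/2501 C=1024/655 G=0] → run G
t=4: vr[A=1024/335 B=1024/2501 C=1024/655 G=1024/423] → run B
t=5: vr[A=1024/335 B=2048/2501 C=1024/655 G=1024/423] → run B
t=6: vr[A=1024/335 B=3072/2501 C=1024/655 G=1024/423] → run B
t=7: vr[A=1024/335 B=4096/2501 C=1024/655 G=1024/423] → run C
t=8: vr[A=1024/335 B=4096/2501 C=2048/655 G=1024/423] → run B
t=9: vr[A=1024/335 C=2048/655 G=1024/423] → run G
t=10: vr[A=1024/335 C=2048/655 G=2048/423] → run A
t=11: vr[A=2048/335 C=2048/655 G=2048/423] → run C
t=12: vr[A=2048/335 C=3072/655 G=2048/423] → run C
t=13: vr[A=2048/335 G=2048/423] → run G
t=14: vr[A=2048/335] → run A
t=15: vr[A=3072/335] → run A
t=16: vr[A=4096/335] → run A
t=17: vr[A=1024/67] → run A
t=18: (idle)
t=19: (idle)

context switches = 12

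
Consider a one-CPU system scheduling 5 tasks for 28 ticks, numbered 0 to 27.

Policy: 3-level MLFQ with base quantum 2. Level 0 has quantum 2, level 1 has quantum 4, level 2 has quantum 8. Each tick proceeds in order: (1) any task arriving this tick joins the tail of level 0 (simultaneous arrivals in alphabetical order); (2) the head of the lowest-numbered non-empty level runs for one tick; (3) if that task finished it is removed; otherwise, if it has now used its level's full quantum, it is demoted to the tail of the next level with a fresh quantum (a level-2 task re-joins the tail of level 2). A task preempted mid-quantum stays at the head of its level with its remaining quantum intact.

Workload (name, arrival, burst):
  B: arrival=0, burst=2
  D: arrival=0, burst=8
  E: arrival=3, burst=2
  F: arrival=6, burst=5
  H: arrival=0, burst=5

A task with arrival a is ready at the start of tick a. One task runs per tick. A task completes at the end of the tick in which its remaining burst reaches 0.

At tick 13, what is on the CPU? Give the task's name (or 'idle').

t=0: L0/L1/L2 = BDH/-/- → run B
t=1: L0/L1/L2 = BDH/-/- → run B
t=2: L0/L1/L2 = DH/-/- → run D
t=3: L0/L1/L2 = DHE/-/- → run D
t=4: L0/L1/L2 = HE/D/- → run H
t=5: L0/L1/L2 = HE/D/- → run H
t=6: L0/L1/L2 = EF/DH/- → run E
t=7: L0/L1/L2 = EF/DH/- → run E
t=8: L0/L1/L2 = F/DH/- → run F
t=9: L0/L1/L2 = F/DH/- → run F
t=10: L0/L1/L2 = -/DHF/- → run D
t=11: L0/L1/L2 = -/DHF/- → run D
t=12: L0/L1/L2 = -/DHF/- → run D
t=13: L0/L1/L2 = -/DHF/- → run D
t=14: L0/L1/L2 = -/HF/D → run H
t=15: L0/L1/L2 = -/HF/D → run H
t=16: L0/L1/L2 = -/HF/D → run H
t=17: L0/L1/L2 = -/F/D → run F
t=18: L0/L1/L2 = -/F/D → run F
t=19: L0/L1/L2 = -/F/D → run F
t=20: L0/L1/L2 = -/-/D → run D
t=21: L0/L1/L2 = -/-/D → run D
t=22: (idle)
t=23: (idle)
t=24: (idle)
t=25: (idle)
t=26: (idle)
t=27: (idle)

running at tick 13 = D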